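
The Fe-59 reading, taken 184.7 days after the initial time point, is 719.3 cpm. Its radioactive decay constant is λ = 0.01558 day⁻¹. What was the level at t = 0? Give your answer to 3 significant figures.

t½ = ln 2 / λ = 0.69315 / 0.01558 ≈ 44.49 days.
Number of half-lives elapsed: n = 184.7/44.49 ≈ 4.1515.
A₀ = A × 2^n = 719.3 × 2^4.1515 = 719.3 × 17.772 ≈ 12783 cpm.

12800 cpm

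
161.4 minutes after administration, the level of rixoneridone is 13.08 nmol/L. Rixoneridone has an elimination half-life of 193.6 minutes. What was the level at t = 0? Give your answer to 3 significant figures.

Number of half-lives elapsed: n = 161.4/193.6 ≈ 0.83368.
A₀ = A × 2^n = 13.08 × 2^0.83368 = 13.08 × 1.7822 ≈ 23.311 nmol/L.

23.3 nmol/L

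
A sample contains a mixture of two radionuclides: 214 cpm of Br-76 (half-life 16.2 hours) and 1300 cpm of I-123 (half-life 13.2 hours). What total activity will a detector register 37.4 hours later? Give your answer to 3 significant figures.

Br-76: 214 × (1/2)^(37.4/16.2) = 214 × (1/2)^2.3086 ≈ 43.196 cpm.
I-123: 1300 × (1/2)^(37.4/13.2) = 1300 × (1/2)^2.8333 ≈ 182.4 cpm.
Total = 43.196 + 182.4 ≈ 225.6 cpm.

226 cpm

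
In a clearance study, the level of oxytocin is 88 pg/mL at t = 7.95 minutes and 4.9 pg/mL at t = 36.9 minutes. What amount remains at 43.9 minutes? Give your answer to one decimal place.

2.4 pg/mL

Over Δt = 36.9 − 7.95 = 28.95 minutes, the level fell by a factor of 88/4.9 ≈ 17.959.
n = log₂(17.959) ≈ 4.1666 half-lives, so t½ = 28.95/4.1666 ≈ 6.948 minutes.
From t = 36.9 to t = 43.9: 4.9 × (1/2)^((43.9−36.9)/6.948) ≈ 2.4373 pg/mL.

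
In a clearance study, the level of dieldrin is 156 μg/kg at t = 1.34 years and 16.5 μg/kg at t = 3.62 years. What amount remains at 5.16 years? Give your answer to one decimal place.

3.6 μg/kg

Over Δt = 3.62 − 1.34 = 2.28 years, the level fell by a factor of 156/16.5 ≈ 9.4545.
n = log₂(9.4545) ≈ 3.241 half-lives, so t½ = 2.28/3.241 ≈ 0.70348 years.
From t = 3.62 to t = 5.16: 16.5 × (1/2)^((5.16−3.62)/0.70348) ≈ 3.6183 μg/kg.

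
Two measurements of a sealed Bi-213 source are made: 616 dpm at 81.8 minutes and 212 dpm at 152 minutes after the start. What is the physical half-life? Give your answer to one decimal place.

Over Δt = 152 − 81.8 = 70.2 minutes, the level fell by a factor of 616/212 ≈ 2.9057.
n = log₂(2.9057) ≈ 1.5389 half-lives, so t½ = 70.2/1.5389 ≈ 45.618 minutes.

45.6 minutes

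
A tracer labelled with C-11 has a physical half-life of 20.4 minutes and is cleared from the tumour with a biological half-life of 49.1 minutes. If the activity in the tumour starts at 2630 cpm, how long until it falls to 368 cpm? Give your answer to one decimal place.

40.9 minutes

1/t_eff = 1/t_phys + 1/t_biol = 1/20.4 + 1/49.1 = 0.069386 per minute.
t_eff = 20.4 × 49.1 / (20.4 + 49.1) ≈ 14.412 minutes.
n = log₂(2630/368) ≈ 2.8373; t = 2.8373 × 14.412 ≈ 40.891 minutes.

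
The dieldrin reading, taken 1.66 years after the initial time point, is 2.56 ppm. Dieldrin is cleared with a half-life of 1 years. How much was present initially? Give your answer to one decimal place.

Number of half-lives elapsed: n = 1.66/1 ≈ 1.66.
A₀ = A × 2^n = 2.56 × 2^1.66 = 2.56 × 3.1602 ≈ 8.09 ppm.

8.1 ppm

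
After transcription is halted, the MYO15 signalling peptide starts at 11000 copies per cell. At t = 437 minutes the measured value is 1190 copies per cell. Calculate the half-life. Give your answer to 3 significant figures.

136 minutes

A/A₀ = 1190/11000 ≈ 0.10818.
n = log₂(9.2437) ≈ 3.2085 half-lives elapsed in 437 minutes.
t½ = 437/3.2085 ≈ 136.2 minutes.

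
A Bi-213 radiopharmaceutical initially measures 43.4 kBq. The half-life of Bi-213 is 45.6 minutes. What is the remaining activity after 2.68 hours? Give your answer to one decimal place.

3.8 kBq

Convert the elapsed time: 2.68 hours = 160.8 minutes.
Number of half-lives: n = 160.8/45.6 ≈ 3.5263.
Remaining = 43.4 × (1/2)^3.5263 = 43.4 × 0.086791 ≈ 3.7667 kBq.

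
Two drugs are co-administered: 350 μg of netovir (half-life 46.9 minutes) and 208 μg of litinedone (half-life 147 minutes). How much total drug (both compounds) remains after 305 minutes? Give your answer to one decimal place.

53.2 μg

netovir: 350 × (1/2)^(305/46.9) = 350 × (1/2)^6.5032 ≈ 3.8584 μg.
litinedone: 208 × (1/2)^(305/147) = 208 × (1/2)^2.0748 ≈ 49.372 μg.
Total = 3.8584 + 49.372 ≈ 53.23 μg.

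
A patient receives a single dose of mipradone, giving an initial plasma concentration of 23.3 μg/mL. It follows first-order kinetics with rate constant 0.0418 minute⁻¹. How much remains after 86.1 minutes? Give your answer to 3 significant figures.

0.637 μg/mL

t½ = ln 2 / λ = 0.69315 / 0.0418 ≈ 16.582 minutes.
Number of half-lives: n = 86.1/16.582 ≈ 5.1922.
Remaining = 23.3 × (1/2)^5.1922 = 23.3 × 0.027352 ≈ 0.63729 μg/mL.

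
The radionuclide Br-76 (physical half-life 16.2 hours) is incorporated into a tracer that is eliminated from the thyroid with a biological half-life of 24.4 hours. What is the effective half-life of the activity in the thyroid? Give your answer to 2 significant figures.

1/t_eff = 1/t_phys + 1/t_biol = 1/16.2 + 1/24.4 = 0.10271 per hour.
t_eff = 16.2 × 24.4 / (16.2 + 24.4) ≈ 9.736 hours.

9.7 hours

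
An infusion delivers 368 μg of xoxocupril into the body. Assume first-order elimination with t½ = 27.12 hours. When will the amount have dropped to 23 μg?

23/368 = 1/16, so 4 half-lives have elapsed.
t = 4 × 27.12 = 108.48 hours.

108.48 hours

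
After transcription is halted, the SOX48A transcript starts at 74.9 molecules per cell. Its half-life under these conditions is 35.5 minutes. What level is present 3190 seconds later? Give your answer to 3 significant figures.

26.5 molecules per cell

Convert the elapsed time: 3190 seconds = 53.1667 minutes.
Number of half-lives: n = 53.1667/35.5 ≈ 1.4977.
Remaining = 74.9 × (1/2)^1.4977 = 74.9 × 0.35413 ≈ 26.524 molecules per cell.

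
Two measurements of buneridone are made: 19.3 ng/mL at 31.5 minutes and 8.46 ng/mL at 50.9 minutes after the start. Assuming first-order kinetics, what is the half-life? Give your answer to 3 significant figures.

16.3 minutes

Over Δt = 50.9 − 31.5 = 19.4 minutes, the level fell by a factor of 19.3/8.46 ≈ 2.2813.
n = log₂(2.2813) ≈ 1.1899 half-lives, so t½ = 19.4/1.1899 ≈ 16.304 minutes.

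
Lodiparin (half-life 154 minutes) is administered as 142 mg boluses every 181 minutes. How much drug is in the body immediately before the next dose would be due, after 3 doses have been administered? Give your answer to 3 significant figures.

103 mg

The 3 doses were given 543, 362, 181 minutes ago.
Total = 142·(1/2)^(543/154) + 142·(1/2)^(362/154) + 142·(1/2)^(181/154)
      = 12.327 + 27.84 + 62.875 ≈ 103.04 mg.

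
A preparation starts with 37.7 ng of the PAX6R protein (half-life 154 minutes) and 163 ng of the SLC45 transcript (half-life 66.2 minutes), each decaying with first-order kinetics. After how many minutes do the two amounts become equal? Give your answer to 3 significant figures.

245 minutes

Set 37.7·(1/2)^(t/154) = 163·(1/2)^(t/66.2).
Taking log₂: log₂(37.7/163) = t·(1/154 − 1/66.2).
log₂(0.23129) = -2.1122; 1/154 − 1/66.2 = -0.0086122.
t = -2.1122 / -0.0086122 ≈ 245.26 minutes.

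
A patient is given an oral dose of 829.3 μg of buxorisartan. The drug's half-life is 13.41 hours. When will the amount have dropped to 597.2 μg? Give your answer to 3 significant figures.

Fraction remaining = 597.2/829.3 ≈ 0.72013.
n = log₂(829.3/597.2) = ln(1.3886)/ln 2 ≈ 0.47368 half-lives.
t = n × t½ = 0.47368 × 13.41 ≈ 6.352 hours.

6.35 hours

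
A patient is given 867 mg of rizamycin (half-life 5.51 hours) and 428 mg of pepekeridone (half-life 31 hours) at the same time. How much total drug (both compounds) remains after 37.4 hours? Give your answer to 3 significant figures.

193 mg

rizamycin: 867 × (1/2)^(37.4/5.51) = 867 × (1/2)^6.7877 ≈ 7.8475 mg.
pepekeridone: 428 × (1/2)^(37.4/31) = 428 × (1/2)^1.2065 ≈ 185.47 mg.
Total = 7.8475 + 185.47 ≈ 193.31 mg.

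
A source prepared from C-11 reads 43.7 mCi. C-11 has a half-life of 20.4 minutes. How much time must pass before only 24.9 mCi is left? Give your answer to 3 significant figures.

Fraction remaining = 24.9/43.7 ≈ 0.56979.
n = log₂(43.7/24.9) = ln(1.755)/ln 2 ≈ 0.81149 half-lives.
t = n × t½ = 0.81149 × 20.4 ≈ 16.554 minutes.

16.6 minutes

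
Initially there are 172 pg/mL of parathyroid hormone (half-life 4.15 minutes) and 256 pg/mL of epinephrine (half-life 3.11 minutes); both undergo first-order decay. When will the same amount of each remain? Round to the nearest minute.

Set 172·(1/2)^(t/4.15) = 256·(1/2)^(t/3.11).
Taking log₂: log₂(172/256) = t·(1/4.15 − 1/3.11).
log₂(0.67188) = -0.57374; 1/4.15 − 1/3.11 = -0.08058.
t = -0.57374 / -0.08058 ≈ 7.1201 minutes.

7 minutes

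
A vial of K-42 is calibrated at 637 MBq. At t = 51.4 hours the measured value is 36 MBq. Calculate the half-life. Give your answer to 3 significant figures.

A/A₀ = 36/637 ≈ 0.056515.
n = log₂(17.694) ≈ 4.1452 half-lives elapsed in 51.4 hours.
t½ = 51.4/4.1452 ≈ 12.4 hours.

12.4 hours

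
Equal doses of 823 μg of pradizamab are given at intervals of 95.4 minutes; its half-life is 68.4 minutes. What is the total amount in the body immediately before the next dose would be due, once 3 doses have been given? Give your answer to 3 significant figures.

477 μg

The 3 doses were given 286.2, 190.8, 95.4 minutes ago.
Total = 823·(1/2)^(286.2/68.4) + 823·(1/2)^(190.8/68.4) + 823·(1/2)^(95.4/68.4)
      = 45.272 + 119.04 + 313 ≈ 477.31 μg.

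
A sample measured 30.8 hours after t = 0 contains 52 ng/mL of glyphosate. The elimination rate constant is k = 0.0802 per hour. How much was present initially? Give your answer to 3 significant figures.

615 ng/mL

t½ = ln 2 / k = 0.69315 / 0.0802 ≈ 8.6427 hours.
Number of half-lives elapsed: n = 30.8/8.6427 ≈ 3.5637.
A₀ = A × 2^n = 52 × 2^3.5637 = 52 × 11.824 ≈ 614.87 ng/mL.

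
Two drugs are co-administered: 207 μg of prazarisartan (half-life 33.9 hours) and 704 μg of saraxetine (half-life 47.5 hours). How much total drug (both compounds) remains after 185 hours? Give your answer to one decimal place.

prazarisartan: 207 × (1/2)^(185/33.9) = 207 × (1/2)^5.4572 ≈ 4.7117 μg.
saraxetine: 704 × (1/2)^(185/47.5) = 704 × (1/2)^3.8947 ≈ 47.33 μg.
Total = 4.7117 + 47.33 ≈ 52.042 μg.

52.0 μg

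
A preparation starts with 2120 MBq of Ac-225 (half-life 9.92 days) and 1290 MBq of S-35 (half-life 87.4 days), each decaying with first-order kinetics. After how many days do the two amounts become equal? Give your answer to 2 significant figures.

8.0 days

Set 2120·(1/2)^(t/9.92) = 1290·(1/2)^(t/87.4).
Taking log₂: log₂(2120/1290) = t·(1/9.92 − 1/87.4).
log₂(1.6434) = 0.71669; 1/9.92 − 1/87.4 = 0.089365.
t = 0.71669 / 0.089365 ≈ 8.0199 days.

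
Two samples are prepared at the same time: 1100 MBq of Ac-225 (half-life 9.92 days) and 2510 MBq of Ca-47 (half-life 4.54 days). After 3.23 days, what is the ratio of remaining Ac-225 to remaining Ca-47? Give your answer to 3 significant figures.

Ac-225: 1100 × (1/2)^(3.23/9.92) = 1100 × (1/2)^0.3256 ≈ 877.76 MBq.
Ca-47: 2510 × (1/2)^(3.23/4.54) = 2510 × (1/2)^0.71145 ≈ 1532.9 MBq.
Ratio ≈ 877.76 / 1532.9 ≈ 0.57263.

0.573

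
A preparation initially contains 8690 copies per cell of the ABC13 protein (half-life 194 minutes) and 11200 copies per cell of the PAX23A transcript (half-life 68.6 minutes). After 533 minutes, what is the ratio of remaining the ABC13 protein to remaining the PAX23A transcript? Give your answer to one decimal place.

ABC13 protein: 8690 × (1/2)^(533/194) = 8690 × (1/2)^2.7474 ≈ 1294.1 copies per cell.
PAX23A transcript: 11200 × (1/2)^(533/68.6) = 11200 × (1/2)^7.7697 ≈ 51.323 copies per cell.
Ratio ≈ 1294.1 / 51.323 ≈ 25.215.

25.2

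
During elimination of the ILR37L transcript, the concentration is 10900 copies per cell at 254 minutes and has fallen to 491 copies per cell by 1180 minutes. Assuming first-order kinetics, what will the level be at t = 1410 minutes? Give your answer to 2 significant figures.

230 copies per cell

Over Δt = 1180 − 254 = 926 minutes, the level fell by a factor of 10900/491 ≈ 22.2.
n = log₂(22.2) ≈ 4.4725 half-lives, so t½ = 926/4.4725 ≈ 207.04 minutes.
From t = 1180 to t = 1410: 491 × (1/2)^((1410−1180)/207.04) ≈ 227.34 copies per cell.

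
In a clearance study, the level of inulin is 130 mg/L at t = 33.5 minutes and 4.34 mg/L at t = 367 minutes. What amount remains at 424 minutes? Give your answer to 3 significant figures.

2.43 mg/L

Over Δt = 367 − 33.5 = 333.5 minutes, the level fell by a factor of 130/4.34 ≈ 29.954.
n = log₂(29.954) ≈ 4.9047 half-lives, so t½ = 333.5/4.9047 ≈ 67.996 minutes.
From t = 367 to t = 424: 4.34 × (1/2)^((424−367)/67.996) ≈ 2.4274 mg/L.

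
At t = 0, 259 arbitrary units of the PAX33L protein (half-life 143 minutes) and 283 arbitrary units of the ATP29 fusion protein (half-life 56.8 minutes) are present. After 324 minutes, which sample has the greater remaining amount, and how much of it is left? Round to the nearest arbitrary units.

PAX33L protein: 259 × (1/2)^2.2657 ≈ 53.857 arbitrary units.
ATP29 fusion protein: 283 × (1/2)^5.7042 ≈ 5.428 arbitrary units.
PAX33L protein has more remaining, at ≈ 53.857 arbitrary units.

PAX33L protein, 54 arbitrary units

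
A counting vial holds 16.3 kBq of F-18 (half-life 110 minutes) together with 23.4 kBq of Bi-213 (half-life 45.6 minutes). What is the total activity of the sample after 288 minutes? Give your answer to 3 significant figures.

2.95 kBq

F-18: 16.3 × (1/2)^(288/110) = 16.3 × (1/2)^2.6182 ≈ 2.6548 kBq.
Bi-213: 23.4 × (1/2)^(288/45.6) = 23.4 × (1/2)^6.3158 ≈ 0.29375 kBq.
Total = 2.6548 + 0.29375 ≈ 2.9486 kBq.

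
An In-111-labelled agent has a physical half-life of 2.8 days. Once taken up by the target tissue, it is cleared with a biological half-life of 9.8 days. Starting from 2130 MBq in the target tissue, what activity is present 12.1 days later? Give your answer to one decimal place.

1/t_eff = 1/t_phys + 1/t_biol = 1/2.8 + 1/9.8 = 0.45918 per day.
t_eff = 2.8 × 9.8 / (2.8 + 9.8) ≈ 2.1778 days.
Remaining = 2130 × (1/2)^(12.1/2.1778) = 2130 × (1/2)^5.5561 ≈ 45.271 MBq.

45.3 MBq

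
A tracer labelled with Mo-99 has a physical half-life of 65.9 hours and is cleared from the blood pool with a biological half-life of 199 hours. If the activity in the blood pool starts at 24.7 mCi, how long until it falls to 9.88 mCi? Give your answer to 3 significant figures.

65.4 hours

1/t_eff = 1/t_phys + 1/t_biol = 1/65.9 + 1/199 = 0.0202 per hour.
t_eff = 65.9 × 199 / (65.9 + 199) ≈ 49.506 hours.
n = log₂(24.7/9.88) ≈ 1.3219; t = 1.3219 × 49.506 ≈ 65.443 hours.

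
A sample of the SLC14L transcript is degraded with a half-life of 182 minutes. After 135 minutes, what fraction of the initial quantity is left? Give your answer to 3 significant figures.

0.598

n = 135/182 ≈ 0.74176 half-lives.
Fraction remaining = (1/2)^0.74176 ≈ 0.59801.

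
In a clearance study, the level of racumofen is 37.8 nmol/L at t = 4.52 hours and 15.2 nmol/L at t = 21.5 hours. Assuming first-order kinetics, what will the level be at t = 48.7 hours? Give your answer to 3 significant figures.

3.53 nmol/L

Over Δt = 21.5 − 4.52 = 16.98 hours, the level fell by a factor of 37.8/15.2 ≈ 2.4868.
n = log₂(2.4868) ≈ 1.3143 half-lives, so t½ = 16.98/1.3143 ≈ 12.919 hours.
From t = 21.5 to t = 48.7: 15.2 × (1/2)^((48.7−21.5)/12.919) ≈ 3.5323 nmol/L.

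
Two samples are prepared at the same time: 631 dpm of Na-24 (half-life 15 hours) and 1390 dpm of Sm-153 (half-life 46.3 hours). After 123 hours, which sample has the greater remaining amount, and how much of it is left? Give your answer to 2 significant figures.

Sm-153, 220 dpm

Na-24: 631 × (1/2)^8.2 ≈ 2.1458 dpm.
Sm-153: 1390 × (1/2)^2.6566 ≈ 220.45 dpm.
Sm-153 has more remaining, at ≈ 220.45 dpm.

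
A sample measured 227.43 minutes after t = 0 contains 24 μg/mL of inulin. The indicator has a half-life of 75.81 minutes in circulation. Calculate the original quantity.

Number of half-lives elapsed: n = 227.43/75.81 ≈ 3.
A₀ = A × 2^n = 24 × 2^3 = 24 × 8 ≈ 192 μg/mL.

192 μg/mL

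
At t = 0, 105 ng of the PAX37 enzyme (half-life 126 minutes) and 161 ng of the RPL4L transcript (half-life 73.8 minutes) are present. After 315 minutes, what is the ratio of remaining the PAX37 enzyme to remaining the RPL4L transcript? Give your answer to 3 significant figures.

PAX37 enzyme: 105 × (1/2)^(315/126) = 105 × (1/2)^2.5 ≈ 18.562 ng.
RPL4L transcript: 161 × (1/2)^(315/73.8) = 161 × (1/2)^4.2683 ≈ 8.3549 ng.
Ratio ≈ 18.562 / 8.3549 ≈ 2.2216.

2.22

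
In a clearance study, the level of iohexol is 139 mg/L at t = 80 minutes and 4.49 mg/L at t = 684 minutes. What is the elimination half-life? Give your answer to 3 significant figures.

122 minutes

Over Δt = 684 − 80 = 604 minutes, the level fell by a factor of 139/4.49 ≈ 30.958.
n = log₂(30.958) ≈ 4.9522 half-lives, so t½ = 604/4.9522 ≈ 121.97 minutes.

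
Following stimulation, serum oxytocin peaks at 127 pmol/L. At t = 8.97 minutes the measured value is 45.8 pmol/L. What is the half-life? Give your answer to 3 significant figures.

A/A₀ = 45.8/127 ≈ 0.36063.
n = log₂(2.7729) ≈ 1.4714 half-lives elapsed in 8.97 minutes.
t½ = 8.97/1.4714 ≈ 6.0962 minutes.

6.10 minutes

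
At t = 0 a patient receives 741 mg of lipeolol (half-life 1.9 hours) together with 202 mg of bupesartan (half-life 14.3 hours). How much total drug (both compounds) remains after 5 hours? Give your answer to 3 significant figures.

278 mg

lipeolol: 741 × (1/2)^(5/1.9) = 741 × (1/2)^2.6316 ≈ 119.57 mg.
bupesartan: 202 × (1/2)^(5/14.3) = 202 × (1/2)^0.34965 ≈ 158.52 mg.
Total = 119.57 + 158.52 ≈ 278.1 mg.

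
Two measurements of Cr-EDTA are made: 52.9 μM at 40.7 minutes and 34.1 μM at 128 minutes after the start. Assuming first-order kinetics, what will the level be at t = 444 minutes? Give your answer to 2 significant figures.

Over Δt = 128 − 40.7 = 87.3 minutes, the level fell by a factor of 52.9/34.1 ≈ 1.5513.
n = log₂(1.5513) ≈ 0.6335 half-lives, so t½ = 87.3/0.6335 ≈ 137.81 minutes.
From t = 128 to t = 444: 34.1 × (1/2)^((444−128)/137.81) ≈ 6.9578 μM.

7.0 μM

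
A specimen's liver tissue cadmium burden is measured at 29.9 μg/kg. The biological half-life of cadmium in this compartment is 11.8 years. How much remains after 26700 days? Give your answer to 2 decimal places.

0.41 μg/kg

Convert the elapsed time: 26700 days = 73.1507 years.
Number of half-lives: n = 73.1507/11.8 ≈ 6.1992.
Remaining = 29.9 × (1/2)^6.1992 = 29.9 × 0.01361 ≈ 0.40693 μg/kg.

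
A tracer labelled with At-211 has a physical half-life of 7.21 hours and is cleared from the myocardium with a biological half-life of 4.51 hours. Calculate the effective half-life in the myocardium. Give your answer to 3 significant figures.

1/t_eff = 1/t_phys + 1/t_biol = 1/7.21 + 1/4.51 = 0.36043 per hour.
t_eff = 7.21 × 4.51 / (7.21 + 4.51) ≈ 2.7745 hours.

2.77 hours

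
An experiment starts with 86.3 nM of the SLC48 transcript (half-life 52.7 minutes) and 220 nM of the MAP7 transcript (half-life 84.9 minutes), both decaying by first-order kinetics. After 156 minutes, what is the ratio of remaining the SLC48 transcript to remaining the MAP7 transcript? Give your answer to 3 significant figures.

SLC48 transcript: 86.3 × (1/2)^(156/52.7) = 86.3 × (1/2)^2.9602 ≈ 11.09 nM.
MAP7 transcript: 220 × (1/2)^(156/84.9) = 220 × (1/2)^1.8375 ≈ 61.559 nM.
Ratio ≈ 11.09 / 61.559 ≈ 0.18015.

0.180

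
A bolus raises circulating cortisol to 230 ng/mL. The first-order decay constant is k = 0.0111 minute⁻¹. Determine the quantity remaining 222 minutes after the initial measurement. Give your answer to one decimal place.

19.6 ng/mL

t½ = ln 2 / k = 0.69315 / 0.0111 ≈ 62.446 minutes.
Number of half-lives: n = 222/62.446 ≈ 3.5551.
Remaining = 230 × (1/2)^3.5551 = 230 × 0.085077 ≈ 19.568 ng/mL.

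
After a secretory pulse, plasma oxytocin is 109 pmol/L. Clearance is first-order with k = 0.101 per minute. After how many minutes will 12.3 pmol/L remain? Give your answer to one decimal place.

t½ = ln 2 / k = 0.69315 / 0.101 ≈ 6.8628 minutes.
Fraction remaining = 12.3/109 ≈ 0.11284.
n = log₂(109/12.3) = ln(8.8618)/ln 2 ≈ 3.1476 half-lives.
t = n × t½ = 3.1476 × 6.8628 ≈ 21.601 minutes.

21.6 minutes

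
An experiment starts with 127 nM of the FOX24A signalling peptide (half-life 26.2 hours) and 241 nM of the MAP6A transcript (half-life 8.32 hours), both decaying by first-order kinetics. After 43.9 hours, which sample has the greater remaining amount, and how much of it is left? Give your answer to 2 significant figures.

FOX24A signalling peptide: 127 × (1/2)^1.6756 ≈ 39.756 nM.
MAP6A transcript: 241 × (1/2)^5.2764 ≈ 6.218 nM.
FOX24A signalling peptide has more remaining, at ≈ 39.756 nM.

FOX24A signalling peptide, 40 nM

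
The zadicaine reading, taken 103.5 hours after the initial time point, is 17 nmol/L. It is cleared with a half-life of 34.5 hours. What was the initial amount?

Number of half-lives elapsed: n = 103.5/34.5 ≈ 3.
A₀ = A × 2^n = 17 × 2^3 = 17 × 8 ≈ 136 nmol/L.

136 nmol/L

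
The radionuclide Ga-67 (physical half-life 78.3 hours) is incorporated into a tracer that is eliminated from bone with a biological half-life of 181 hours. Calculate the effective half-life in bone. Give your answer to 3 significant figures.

1/t_eff = 1/t_phys + 1/t_biol = 1/78.3 + 1/181 = 0.018296 per hour.
t_eff = 78.3 × 181 / (78.3 + 181) ≈ 54.656 hours.

54.7 hours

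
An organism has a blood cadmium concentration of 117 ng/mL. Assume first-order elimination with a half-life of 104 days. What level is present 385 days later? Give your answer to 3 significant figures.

8.99 ng/mL

Number of half-lives: n = 385/104 ≈ 3.7019.
Remaining = 117 × (1/2)^3.7019 = 117 × 0.076844 ≈ 8.9908 ng/mL.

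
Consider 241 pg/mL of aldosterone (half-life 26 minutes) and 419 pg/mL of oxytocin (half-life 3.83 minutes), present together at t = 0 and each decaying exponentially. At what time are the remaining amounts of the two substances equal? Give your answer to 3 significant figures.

Set 241·(1/2)^(t/26) = 419·(1/2)^(t/3.83).
Taking log₂: log₂(241/419) = t·(1/26 − 1/3.83).
log₂(0.57518) = -0.79792; 1/26 − 1/3.83 = -0.22264.
t = -0.79792 / -0.22264 ≈ 3.584 minutes.

3.58 minutes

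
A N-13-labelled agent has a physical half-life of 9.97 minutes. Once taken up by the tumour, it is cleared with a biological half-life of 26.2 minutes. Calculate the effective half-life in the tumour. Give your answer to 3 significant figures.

1/t_eff = 1/t_phys + 1/t_biol = 1/9.97 + 1/26.2 = 0.13847 per minute.
t_eff = 9.97 × 26.2 / (9.97 + 26.2) ≈ 7.2218 minutes.

7.22 minutes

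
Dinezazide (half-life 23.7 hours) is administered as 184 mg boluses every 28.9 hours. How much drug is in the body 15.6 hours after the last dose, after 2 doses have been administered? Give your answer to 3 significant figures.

The 2 doses were given 44.5, 15.6 hours ago.
Total = 184·(1/2)^(44.5/23.7) + 184·(1/2)^(15.6/23.7)
      = 50.072 + 116.59 ≈ 166.66 mg.

167 mg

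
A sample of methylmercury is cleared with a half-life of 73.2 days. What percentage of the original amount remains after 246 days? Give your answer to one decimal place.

n = 246/73.2 ≈ 3.3607 half-lives.
Fraction remaining = (1/2)^3.3607 ≈ 0.097351, i.e. 9.7351%.

9.7%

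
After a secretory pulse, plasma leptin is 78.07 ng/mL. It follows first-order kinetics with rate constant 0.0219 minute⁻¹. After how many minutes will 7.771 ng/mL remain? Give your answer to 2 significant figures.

110 minutes

t½ = ln 2 / k = 0.69315 / 0.0219 ≈ 31.651 minutes.
Fraction remaining = 7.771/78.07 ≈ 0.099539.
n = log₂(78.07/7.771) = ln(10.046)/ln 2 ≈ 3.3286 half-lives.
t = n × t½ = 3.3286 × 31.651 ≈ 105.35 minutes.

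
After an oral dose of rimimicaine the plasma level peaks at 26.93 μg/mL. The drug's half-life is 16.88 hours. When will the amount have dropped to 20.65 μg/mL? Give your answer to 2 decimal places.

Fraction remaining = 20.65/26.93 ≈ 0.7668.
n = log₂(26.93/20.65) = ln(1.3041)/ln 2 ≈ 0.38307 half-lives.
t = n × t½ = 0.38307 × 16.88 ≈ 6.4663 hours.

6.47 hours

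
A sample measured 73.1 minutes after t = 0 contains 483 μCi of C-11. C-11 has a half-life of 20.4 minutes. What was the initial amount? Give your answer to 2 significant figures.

5800 μCi

Number of half-lives elapsed: n = 73.1/20.4 ≈ 3.5833.
A₀ = A × 2^n = 483 × 2^3.5833 = 483 × 11.986 ≈ 5789.5 μCi.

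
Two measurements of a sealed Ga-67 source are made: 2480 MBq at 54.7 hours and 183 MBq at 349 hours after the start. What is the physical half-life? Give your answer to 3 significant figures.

Over Δt = 349 − 54.7 = 294.3 hours, the level fell by a factor of 2480/183 ≈ 13.552.
n = log₂(13.552) ≈ 3.7604 half-lives, so t½ = 294.3/3.7604 ≈ 78.262 hours.

78.3 hours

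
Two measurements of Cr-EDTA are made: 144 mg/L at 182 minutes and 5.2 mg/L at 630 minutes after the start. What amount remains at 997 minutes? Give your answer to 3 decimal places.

0.342 mg/L

Over Δt = 630 − 182 = 448 minutes, the level fell by a factor of 144/5.2 ≈ 27.692.
n = log₂(27.692) ≈ 4.7914 half-lives, so t½ = 448/4.7914 ≈ 93.501 minutes.
From t = 630 to t = 997: 5.2 × (1/2)^((997−630)/93.501) ≈ 0.34232 mg/L.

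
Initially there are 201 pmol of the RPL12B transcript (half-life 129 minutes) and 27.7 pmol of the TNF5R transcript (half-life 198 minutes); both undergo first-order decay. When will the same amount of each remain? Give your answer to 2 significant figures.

1100 minutes

Set 201·(1/2)^(t/129) = 27.7·(1/2)^(t/198).
Taking log₂: log₂(201/27.7) = t·(1/129 − 1/198).
log₂(7.2563) = 2.8592; 1/129 − 1/198 = 0.0027014.
t = 2.8592 / 0.0027014 ≈ 1058.4 minutes.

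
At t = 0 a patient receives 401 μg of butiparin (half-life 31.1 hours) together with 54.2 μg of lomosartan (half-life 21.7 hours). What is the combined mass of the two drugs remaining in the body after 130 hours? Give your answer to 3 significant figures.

butiparin: 401 × (1/2)^(130/31.1) = 401 × (1/2)^4.1801 ≈ 22.122 μg.
lomosartan: 54.2 × (1/2)^(130/21.7) = 54.2 × (1/2)^5.9908 ≈ 0.8523 μg.
Total = 22.122 + 0.8523 ≈ 22.974 μg.

23.0 μg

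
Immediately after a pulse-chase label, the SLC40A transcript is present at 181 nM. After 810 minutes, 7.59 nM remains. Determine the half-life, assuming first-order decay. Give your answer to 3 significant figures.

A/A₀ = 7.59/181 ≈ 0.041934.
n = log₂(23.847) ≈ 4.5757 half-lives elapsed in 810 minutes.
t½ = 810/4.5757 ≈ 177.02 minutes.

177 minutes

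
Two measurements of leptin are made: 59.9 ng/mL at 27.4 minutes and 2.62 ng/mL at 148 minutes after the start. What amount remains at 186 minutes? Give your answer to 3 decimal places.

0.977 ng/mL

Over Δt = 148 − 27.4 = 120.6 minutes, the level fell by a factor of 59.9/2.62 ≈ 22.863.
n = log₂(22.863) ≈ 4.5149 half-lives, so t½ = 120.6/4.5149 ≈ 26.711 minutes.
From t = 148 to t = 186: 2.62 × (1/2)^((186−148)/26.711) ≈ 0.97736 ng/mL.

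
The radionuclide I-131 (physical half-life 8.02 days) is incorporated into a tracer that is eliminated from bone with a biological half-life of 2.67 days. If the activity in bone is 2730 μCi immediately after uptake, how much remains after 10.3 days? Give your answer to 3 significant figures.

77.3 μCi

1/t_eff = 1/t_phys + 1/t_biol = 1/8.02 + 1/2.67 = 0.49922 per day.
t_eff = 8.02 × 2.67 / (8.02 + 2.67) ≈ 2.0031 days.
Remaining = 2730 × (1/2)^(10.3/2.0031) = 2730 × (1/2)^5.142 ≈ 77.317 μCi.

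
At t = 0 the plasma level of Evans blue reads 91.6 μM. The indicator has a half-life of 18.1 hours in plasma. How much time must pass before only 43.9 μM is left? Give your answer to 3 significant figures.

Fraction remaining = 43.9/91.6 ≈ 0.47926.
n = log₂(91.6/43.9) = ln(2.0866)/ln 2 ≈ 1.0611 half-lives.
t = n × t½ = 1.0611 × 18.1 ≈ 19.206 hours.

19.2 hours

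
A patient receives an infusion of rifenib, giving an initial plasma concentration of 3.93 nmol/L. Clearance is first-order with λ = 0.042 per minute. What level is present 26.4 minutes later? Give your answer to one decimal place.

1.3 nmol/L

t½ = ln 2 / λ = 0.69315 / 0.042 ≈ 16.504 minutes.
Number of half-lives: n = 26.4/16.504 ≈ 1.5997.
Remaining = 3.93 × (1/2)^1.5997 = 3.93 × 0.32995 ≈ 1.2967 nmol/L.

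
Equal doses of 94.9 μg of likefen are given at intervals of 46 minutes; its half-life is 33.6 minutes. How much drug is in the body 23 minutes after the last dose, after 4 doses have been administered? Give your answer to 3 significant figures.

The 4 doses were given 161, 115, 69, 23 minutes ago.
Total = 94.9·(1/2)^(161/33.6) + 94.9·(1/2)^(115/33.6) + 94.9·(1/2)^(69/33.6) + 94.9·(1/2)^(23/33.6)
      = 3.4263 + 8.8502 + 22.86 + 59.048 ≈ 94.185 μg.

94.2 μg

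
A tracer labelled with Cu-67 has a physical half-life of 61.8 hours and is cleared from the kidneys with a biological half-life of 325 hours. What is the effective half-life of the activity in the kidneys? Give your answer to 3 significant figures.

1/t_eff = 1/t_phys + 1/t_biol = 1/61.8 + 1/325 = 0.019258 per hour.
t_eff = 61.8 × 325 / (61.8 + 325) ≈ 51.926 hours.

51.9 hours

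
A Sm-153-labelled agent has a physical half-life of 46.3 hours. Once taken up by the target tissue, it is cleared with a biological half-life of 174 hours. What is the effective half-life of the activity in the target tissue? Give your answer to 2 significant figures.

1/t_eff = 1/t_phys + 1/t_biol = 1/46.3 + 1/174 = 0.027345 per hour.
t_eff = 46.3 × 174 / (46.3 + 174) ≈ 36.569 hours.

37 hours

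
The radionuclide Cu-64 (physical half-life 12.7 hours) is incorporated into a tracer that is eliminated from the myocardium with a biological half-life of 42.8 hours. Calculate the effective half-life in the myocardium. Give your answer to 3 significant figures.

9.79 hours

1/t_eff = 1/t_phys + 1/t_biol = 1/12.7 + 1/42.8 = 0.1021 per hour.
t_eff = 12.7 × 42.8 / (12.7 + 42.8) ≈ 9.7939 hours.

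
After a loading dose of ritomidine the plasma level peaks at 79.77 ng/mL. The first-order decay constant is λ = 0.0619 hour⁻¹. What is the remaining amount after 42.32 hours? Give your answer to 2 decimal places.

5.81 ng/mL

t½ = ln 2 / λ = 0.69315 / 0.0619 ≈ 11.198 hours.
Number of half-lives: n = 42.32/11.198 ≈ 3.7793.
Remaining = 79.77 × (1/2)^3.7793 = 79.77 × 0.072831 ≈ 5.8098 ng/mL.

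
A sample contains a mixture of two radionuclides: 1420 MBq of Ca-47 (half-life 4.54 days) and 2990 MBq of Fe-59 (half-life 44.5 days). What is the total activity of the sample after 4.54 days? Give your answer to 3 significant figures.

Ca-47: 1420 × (1/2)^(4.54/4.54) = 1420 × (1/2)^1 ≈ 710 MBq.
Fe-59: 2990 × (1/2)^(4.54/44.5) = 2990 × (1/2)^0.10202 ≈ 2785.9 MBq.
Total = 710 + 2785.9 ≈ 3495.9 MBq.

3500 MBq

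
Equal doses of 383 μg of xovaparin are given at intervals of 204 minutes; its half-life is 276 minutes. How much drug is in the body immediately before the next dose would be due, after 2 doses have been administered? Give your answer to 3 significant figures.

The 2 doses were given 408, 204 minutes ago.
Total = 383·(1/2)^(408/276) + 383·(1/2)^(204/276)
      = 137.47 + 229.46 ≈ 366.92 μg.

367 μg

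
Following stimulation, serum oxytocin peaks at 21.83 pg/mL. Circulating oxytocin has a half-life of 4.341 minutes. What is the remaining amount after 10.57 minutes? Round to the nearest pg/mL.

4 pg/mL

Number of half-lives: n = 10.57/4.341 ≈ 2.4349.
Remaining = 21.83 × (1/2)^2.4349 = 21.83 × 0.18493 ≈ 4.0371 pg/mL.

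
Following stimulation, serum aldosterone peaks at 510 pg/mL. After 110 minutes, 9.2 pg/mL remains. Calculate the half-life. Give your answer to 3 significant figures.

19.0 minutes

A/A₀ = 9.2/510 ≈ 0.018039.
n = log₂(55.435) ≈ 5.7927 half-lives elapsed in 110 minutes.
t½ = 110/5.7927 ≈ 18.989 minutes.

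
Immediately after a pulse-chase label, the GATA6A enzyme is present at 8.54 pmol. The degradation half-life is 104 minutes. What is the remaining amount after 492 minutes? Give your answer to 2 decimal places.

0.32 pmol

Number of half-lives: n = 492/104 ≈ 4.7308.
Remaining = 8.54 × (1/2)^4.7308 = 8.54 × 0.037661 ≈ 0.32163 pmol.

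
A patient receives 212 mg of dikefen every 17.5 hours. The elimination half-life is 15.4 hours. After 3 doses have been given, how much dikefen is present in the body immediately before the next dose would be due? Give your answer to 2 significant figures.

160 mg

The 3 doses were given 52.5, 35, 17.5 hours ago.
Total = 212·(1/2)^(52.5/15.4) + 212·(1/2)^(35/15.4) + 212·(1/2)^(17.5/15.4)
      = 19.957 + 43.871 + 96.44 ≈ 160.27 mg.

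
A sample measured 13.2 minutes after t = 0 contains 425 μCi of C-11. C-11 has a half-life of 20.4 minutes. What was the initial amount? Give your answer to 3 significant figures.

666 μCi

Number of half-lives elapsed: n = 13.2/20.4 ≈ 0.64706.
A₀ = A × 2^n = 425 × 2^0.64706 = 425 × 1.566 ≈ 665.54 μCi.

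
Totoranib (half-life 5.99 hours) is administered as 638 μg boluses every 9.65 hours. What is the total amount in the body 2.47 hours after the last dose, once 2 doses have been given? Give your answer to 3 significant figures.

636 μg

The 2 doses were given 12.12, 2.47 hours ago.
Total = 638·(1/2)^(12.12/5.99) + 638·(1/2)^(2.47/5.99)
      = 156.94 + 479.39 ≈ 636.33 μg.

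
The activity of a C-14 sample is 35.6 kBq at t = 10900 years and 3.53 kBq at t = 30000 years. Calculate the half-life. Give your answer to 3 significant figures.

5730 years

Over Δt = 30000 − 10900 = 19100 years, the level fell by a factor of 35.6/3.53 ≈ 10.085.
n = log₂(10.085) ≈ 3.3341 half-lives, so t½ = 19100/3.3341 ≈ 5728.6 years.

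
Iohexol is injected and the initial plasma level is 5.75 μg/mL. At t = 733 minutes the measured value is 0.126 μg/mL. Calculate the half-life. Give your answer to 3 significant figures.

133 minutes

A/A₀ = 0.126/5.75 ≈ 0.021913.
n = log₂(45.635) ≈ 5.5121 half-lives elapsed in 733 minutes.
t½ = 733/5.5121 ≈ 132.98 minutes.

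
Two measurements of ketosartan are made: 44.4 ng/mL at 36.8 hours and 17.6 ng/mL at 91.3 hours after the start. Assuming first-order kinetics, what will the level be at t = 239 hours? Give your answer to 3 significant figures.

1.43 ng/mL

Over Δt = 91.3 − 36.8 = 54.5 hours, the level fell by a factor of 44.4/17.6 ≈ 2.5227.
n = log₂(2.5227) ≈ 1.335 half-lives, so t½ = 54.5/1.335 ≈ 40.824 hours.
From t = 91.3 to t = 239: 17.6 × (1/2)^((239−91.3)/40.824) ≈ 1.4335 ng/mL.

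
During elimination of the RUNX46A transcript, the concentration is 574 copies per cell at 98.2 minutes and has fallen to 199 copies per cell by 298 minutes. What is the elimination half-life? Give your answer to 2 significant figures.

Over Δt = 298 − 98.2 = 199.8 minutes, the level fell by a factor of 574/199 ≈ 2.8844.
n = log₂(2.8844) ≈ 1.5283 half-lives, so t½ = 199.8/1.5283 ≈ 130.74 minutes.

130 minutes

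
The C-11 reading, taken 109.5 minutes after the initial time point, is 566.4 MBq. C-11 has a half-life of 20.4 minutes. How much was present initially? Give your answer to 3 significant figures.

Number of half-lives elapsed: n = 109.5/20.4 ≈ 5.3676.
A₀ = A × 2^n = 566.4 × 2^5.3676 = 566.4 × 41.288 ≈ 23385 MBq.

23400 MBq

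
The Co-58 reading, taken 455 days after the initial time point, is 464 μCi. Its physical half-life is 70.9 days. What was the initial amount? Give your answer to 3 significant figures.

Number of half-lives elapsed: n = 455/70.9 ≈ 6.4175.
A₀ = A × 2^n = 464 × 2^6.4175 = 464 × 85.478 ≈ 39662 μCi.

39700 μCi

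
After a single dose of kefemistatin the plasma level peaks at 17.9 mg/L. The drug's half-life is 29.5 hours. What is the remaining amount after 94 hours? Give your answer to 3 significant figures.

1.97 mg/L

Number of half-lives: n = 94/29.5 ≈ 3.1864.
Remaining = 17.9 × (1/2)^3.1864 = 17.9 × 0.10985 ≈ 1.9663 mg/L.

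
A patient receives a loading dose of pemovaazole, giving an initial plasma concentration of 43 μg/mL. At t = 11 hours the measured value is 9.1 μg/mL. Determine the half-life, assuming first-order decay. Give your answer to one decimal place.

4.9 hours

A/A₀ = 9.1/43 ≈ 0.21163.
n = log₂(4.7253) ≈ 2.2404 half-lives elapsed in 11 hours.
t½ = 11/2.2404 ≈ 4.9098 hours.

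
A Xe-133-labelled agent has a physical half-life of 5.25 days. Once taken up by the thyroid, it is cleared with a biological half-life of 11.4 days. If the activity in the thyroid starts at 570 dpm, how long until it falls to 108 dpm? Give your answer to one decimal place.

1/t_eff = 1/t_phys + 1/t_biol = 1/5.25 + 1/11.4 = 0.2782 per day.
t_eff = 5.25 × 11.4 / (5.25 + 11.4) ≈ 3.5946 days.
n = log₂(570/108) ≈ 2.3999; t = 2.3999 × 3.5946 ≈ 8.6268 days.

8.6 days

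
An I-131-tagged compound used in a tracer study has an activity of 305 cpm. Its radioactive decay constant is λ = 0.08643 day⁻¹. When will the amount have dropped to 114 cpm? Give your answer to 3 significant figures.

t½ = ln 2 / λ = 0.69315 / 0.08643 ≈ 8.0198 days.
Fraction remaining = 114/305 ≈ 0.37377.
n = log₂(305/114) = ln(2.6754)/ln 2 ≈ 1.4198 half-lives.
t = n × t½ = 1.4198 × 8.0198 ≈ 11.386 days.

11.4 days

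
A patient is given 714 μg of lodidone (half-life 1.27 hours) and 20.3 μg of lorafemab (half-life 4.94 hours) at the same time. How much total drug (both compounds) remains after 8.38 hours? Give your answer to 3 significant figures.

13.6 μg

lodidone: 714 × (1/2)^(8.38/1.27) = 714 × (1/2)^6.5984 ≈ 7.3684 μg.
lorafemab: 20.3 × (1/2)^(8.38/4.94) = 20.3 × (1/2)^1.6964 ≈ 6.2639 μg.
Total = 7.3684 + 6.2639 ≈ 13.632 μg.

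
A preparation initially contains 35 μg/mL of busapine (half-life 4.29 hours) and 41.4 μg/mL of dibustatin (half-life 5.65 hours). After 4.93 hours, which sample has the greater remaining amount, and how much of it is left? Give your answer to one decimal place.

dibustatin, 22.6 μg/mL

busapine: 35 × (1/2)^1.1492 ≈ 15.781 μg/mL.
dibustatin: 41.4 × (1/2)^0.87257 ≈ 22.612 μg/mL.
Dibustatin has more remaining, at ≈ 22.612 μg/mL.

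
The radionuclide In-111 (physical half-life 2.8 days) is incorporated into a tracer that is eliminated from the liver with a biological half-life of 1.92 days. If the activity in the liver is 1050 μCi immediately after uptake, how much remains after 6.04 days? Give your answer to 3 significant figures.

1/t_eff = 1/t_phys + 1/t_biol = 1/2.8 + 1/1.92 = 0.87798 per day.
t_eff = 2.8 × 1.92 / (2.8 + 1.92) ≈ 1.139 days.
Remaining = 1050 × (1/2)^(6.04/1.139) = 1050 × (1/2)^5.303 ≈ 26.597 μCi.

26.6 μCi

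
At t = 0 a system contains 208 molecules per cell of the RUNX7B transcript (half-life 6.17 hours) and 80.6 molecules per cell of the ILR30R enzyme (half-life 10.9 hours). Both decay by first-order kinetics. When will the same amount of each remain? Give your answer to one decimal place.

19.4 hours

Set 208·(1/2)^(t/6.17) = 80.6·(1/2)^(t/10.9).
Taking log₂: log₂(208/80.6) = t·(1/6.17 − 1/10.9).
log₂(2.5806) = 1.3677; 1/6.17 − 1/10.9 = 0.070331.
t = 1.3677 / 0.070331 ≈ 19.447 hours.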